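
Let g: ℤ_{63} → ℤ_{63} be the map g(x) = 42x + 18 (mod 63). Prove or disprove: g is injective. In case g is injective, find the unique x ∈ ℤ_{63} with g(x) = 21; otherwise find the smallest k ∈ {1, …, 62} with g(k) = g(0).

We have gcd(42, 63) = 21 > 1. Taking u = 0 and v = 3: g(0) = 18 and g(3) = 42·3 + 18 = 144 ≡ 18 (mod 63).
So g(0) = g(3) while 0 ≠ 3, thus g is not injective.
Since g is not injective, we find the least positive k with g(k) = g(0): this means 42k ≡ 0 (mod 63), i.e. 63 ∣ 42k. Since gcd(42, 63) = 21, dividing through by 21 this holds exactly when 3 ∣ 2k, and as gcd(2, 3) = 1, exactly when 3 ∣ k.
The smallest positive such k is 3.

3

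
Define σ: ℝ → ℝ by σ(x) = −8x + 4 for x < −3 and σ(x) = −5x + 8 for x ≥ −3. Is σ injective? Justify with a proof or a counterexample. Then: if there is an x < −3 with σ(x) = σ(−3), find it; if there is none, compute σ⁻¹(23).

-3

Both pieces are strictly decreasing (slopes −8 and −5), so each is injective on its own interval.
The left piece maps (−∞, −3) onto (28, ∞); the right piece maps [−3, ∞) onto (−∞, 23].
These images are disjoint, so no value is attained by both pieces. Hence σ is injective.
Because the two images are disjoint, no x < −3 has σ(x) = σ(−3), so we compute σ⁻¹(23): 23 lies in (−∞, 23], so solve −5x + 8 = 23: x = (23 − 8)/(−5) = −3.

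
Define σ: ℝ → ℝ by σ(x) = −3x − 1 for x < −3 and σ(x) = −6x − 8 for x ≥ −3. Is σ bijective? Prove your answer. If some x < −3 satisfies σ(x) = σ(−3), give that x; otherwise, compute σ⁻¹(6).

-11/3

Both pieces are strictly decreasing (slopes −3 and −6), so each is injective on its own interval.
The left piece maps (−∞, −3) onto (8, ∞); the right piece maps [−3, ∞) onto (−∞, 10].
These images overlap. In particular σ(−3) = 10 (right piece), and solving −3x − 1 = 10 on the left piece gives x = −11/3 < −3.
So σ(−11/3) = σ(−3) with −11/3 ≠ −3, and σ is not injective, hence not bijective. This x = −11/3 is the requested value below −3.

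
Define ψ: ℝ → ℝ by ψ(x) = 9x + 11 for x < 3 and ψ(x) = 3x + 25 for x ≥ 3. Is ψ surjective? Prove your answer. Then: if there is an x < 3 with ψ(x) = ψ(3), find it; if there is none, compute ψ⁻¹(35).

23/9

Both pieces are strictly increasing (slopes 9 and 3), so each is injective on its own interval.
The left piece maps (−∞, 3) onto (−∞, 38); the right piece maps [3, ∞) onto [34, ∞).
The union (−∞, 38) ∪ [34, ∞) covers ℝ, so ψ is surjective.
For the follow-up: the images overlap, so an x < 3 with ψ(x) = ψ(3) exists. ψ(3) = 34; solving 9x + 11 = 34 for x < 3 gives x = (34 − 11)/9 = 23/9.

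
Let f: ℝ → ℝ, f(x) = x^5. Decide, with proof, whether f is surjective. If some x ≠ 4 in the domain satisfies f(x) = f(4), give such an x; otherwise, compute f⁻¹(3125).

For any y ∈ ℝ, x = y^{1/5} ∈ ℝ gives f(x) = y, so f is surjective.
Since x ↦ x^5 is strictly increasing on ℝ, it is injective there, so no x ≠ 4 in the domain has f(x) = f(4). We therefore compute f⁻¹(3125) = 3125^{1/5} = 5 (indeed 5^5 = 3125).

5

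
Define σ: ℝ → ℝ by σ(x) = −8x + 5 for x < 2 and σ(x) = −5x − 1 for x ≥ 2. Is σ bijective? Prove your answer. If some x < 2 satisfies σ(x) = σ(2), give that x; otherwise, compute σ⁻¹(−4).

Both pieces are strictly decreasing (slopes −8 and −5), so each is injective on its own interval.
The left piece maps (−∞, 2) onto (−11, ∞); the right piece maps [2, ∞) onto (−∞, −11].
Since −11 = −11, the images partition ℝ: σ is injective and surjective, hence bijective.
Because the two images are disjoint, no x < 2 has σ(x) = σ(2), so we compute σ⁻¹(−4): −4 lies in (−11, ∞), so solve −8x + 5 = −4: x = (−4 − 5)/(−8) = 9/8.

9/8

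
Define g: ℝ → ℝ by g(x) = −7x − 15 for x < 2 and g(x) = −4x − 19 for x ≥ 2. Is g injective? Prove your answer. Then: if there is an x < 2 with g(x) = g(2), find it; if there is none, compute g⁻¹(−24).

12/7

Both pieces are strictly decreasing (slopes −7 and −4), so each is injective on its own interval.
The left piece maps (−∞, 2) onto (−29, ∞); the right piece maps [2, ∞) onto (−∞, −27].
These images overlap. In particular g(2) = −27 (right piece), and solving −7x − 15 = −27 on the left piece gives x = 12/7 < 2.
So g(12/7) = g(2) with 12/7 ≠ 2, and g is not injective. This x = 12/7 is the requested value below 2.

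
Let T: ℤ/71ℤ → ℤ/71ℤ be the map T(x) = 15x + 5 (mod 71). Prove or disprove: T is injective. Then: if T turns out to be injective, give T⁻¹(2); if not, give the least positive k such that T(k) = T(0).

By definition, injectivity means: for all a, b in the domain, T(a) = T(b) implies a = b.
If T(a) = T(b), then 15a ≡ 15b (mod 71). Because gcd(15, 71) = 1, we may cancel 15 to get a ≡ b (mod 71).
Thus T is injective.
We now compute 15⁻¹ mod 71 explicitly. Euclid's algorithm: 71 = 4·15 + 11, 15 = 1·11 + 4, 11 = 2·4 + 3, 4 = 1·3 + 1; back-substituting gives 1 = 19·15 − 4·71, so 15⁻¹ ≡ 19 (mod 71).
Since T is injective, we find T⁻¹(2): we need 15x ≡ 2 − 5 ≡ 68 (mod 71). Using 15⁻¹ = 19: x ≡ 19·68 = 1292 = 18·71 + 14, so x = 14.
Check: T(14) = 15·14 + 5 = 215 = 3·71 + 2 ≡ 2 (mod 71).

14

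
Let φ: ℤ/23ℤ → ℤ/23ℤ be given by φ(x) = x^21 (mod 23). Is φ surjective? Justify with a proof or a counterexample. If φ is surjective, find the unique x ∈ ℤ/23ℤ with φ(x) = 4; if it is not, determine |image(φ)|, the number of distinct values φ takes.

Since 23 is prime, the nonzero elements of ℤ/23ℤ form a cyclic group of order 22.
As gcd(21, 22) = 1, raising to the 21st power is a bijection on this group: if a^21 ≡ b^21 then (ab^{−1})^21 = 1, and the only element of order dividing gcd(21, 22) = 1 is 1, so a = b.
With φ(0) = 0 this makes φ injective on all of ℤ/23ℤ, hence bijective (finite equal-size domain and codomain). In particular φ is surjective.
Since φ is surjective, we find the preimage of 4. The inverse of x ↦ x^21 on (ℤ/23ℤ)^× is x ↦ x^21, because 21·21 = 441 = 20·22 + 1 ≡ 1 (mod 22) and x^{22} = 1 for x ≠ 0 (Fermat). So φ⁻¹(4) = 4^21 mod 23.
Repeated squaring mod 23: 4^1 ≡ 4, 4^2 ≡ 4² = 16, 4^4 ≡ 16² = 256 ≡ 3, 4^8 ≡ 3² = 9, 4^16 ≡ 9² = 81 ≡ 12. Since 21 = 16 + 4 + 1, 4^21 ≡ 12·3·4: 12·3 = 36 ≡ 13, then 13·4 = 52 ≡ 6. So 4^21 ≡ 6 (mod 23).
Hence φ⁻¹(4) = 6.

6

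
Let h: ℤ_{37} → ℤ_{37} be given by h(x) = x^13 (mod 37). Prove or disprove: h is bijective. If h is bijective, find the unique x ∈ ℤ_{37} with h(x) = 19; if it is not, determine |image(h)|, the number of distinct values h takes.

13

Since 37 is prime, the nonzero elements of ℤ_{37} form a cyclic group of order 36.
As gcd(13, 36) = 1, raising to the 13th power is a bijection on this group: if a^13 ≡ b^13 then (ab^{−1})^13 = 1, and the only element of order dividing gcd(13, 36) = 1 is 1, so a = b.
With h(0) = 0 this makes h injective on all of ℤ_{37}, hence bijective (finite equal-size domain and codomain). In particular h is bijective.
Since h is bijective, we find the preimage of 19. The inverse of x ↦ x^13 on (ℤ_{37})^× is x ↦ x^25, because 13·25 = 325 = 9·36 + 1 ≡ 1 (mod 36) and x^{36} = 1 for x ≠ 0 (Fermat). So h⁻¹(19) = 19^25 mod 37.
Repeated squaring mod 37: 19^1 ≡ 19, 19^2 ≡ 19² = 361 ≡ 28, 19^4 ≡ 28² = 784 ≡ 7, 19^8 ≡ 7² = 49 ≡ 12, 19^16 ≡ 12² = 144 ≡ 33. Since 25 = 16 + 8 + 1, 19^25 ≡ 33·12·19: 33·12 = 396 ≡ 26, then 26·19 = 494 ≡ 13. So 19^25 ≡ 13 (mod 37).
Hence h⁻¹(19) = 13.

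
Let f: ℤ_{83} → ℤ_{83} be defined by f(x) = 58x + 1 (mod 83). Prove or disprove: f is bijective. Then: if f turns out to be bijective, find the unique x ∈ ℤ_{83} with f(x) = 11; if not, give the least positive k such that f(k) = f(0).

66

By definition, f is injective when f(a) = f(b) forces a = b.
Suppose f(a) = f(b) in ℤ_{83}. Then 58a + 1 ≡ 58b + 1 (mod 83), hence 58(a − b) ≡ 0 (mod 83).
Since gcd(58, 83) = 1, 58 is invertible modulo 83, thus a − b ≡ 0 (mod 83), i.e. a = b.
We now compute 58⁻¹ mod 83 explicitly. Euclid's algorithm: 83 = 1·58 + 25, 58 = 2·25 + 8, 25 = 3·8 + 1; back-substituting gives 1 = 73·58 − 51·83, so 58⁻¹ ≡ 73 (mod 83).
Then y ↦ 73(y − 1) is a two-sided inverse to f, so every y ∈ ℤ_{83} has a preimage.
Therefore f is bijective.
Since f is bijective, we compute f⁻¹(11): solve 58x + 1 ≡ 11 (mod 83), i.e. 58x ≡ 10 (mod 83).
Multiplying by 58⁻¹ = 73 gives x ≡ 73·10 = 730 = 8·83 + 66 ≡ 66 (mod 83).
Check: f(66) = 58·66 + 1 = 3829 = 46·83 + 11 ≡ 11 (mod 83).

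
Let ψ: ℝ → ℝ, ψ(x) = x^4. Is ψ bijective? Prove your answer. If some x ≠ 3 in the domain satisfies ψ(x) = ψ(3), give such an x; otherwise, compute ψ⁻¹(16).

ψ(3) = 81 = (−3)^4 = ψ(−3) (since 4 is even), with 3 ≠ −3. So ψ is not injective, hence not bijective.
For the follow-up, such an x exists: taking x = −3 ∈ ℝ gives ψ(−3) = 81 = ψ(3) with −3 ≠ 3.

-3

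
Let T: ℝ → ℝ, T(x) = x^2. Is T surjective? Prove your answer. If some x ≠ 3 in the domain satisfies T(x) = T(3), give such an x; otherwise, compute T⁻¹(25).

Since 2 is even, x^2 ≥ 0 for all x ∈ ℝ, so −1 ∈ ℝ has no preimage. Thus T is not surjective.
For the follow-up, such an x exists: taking x = −3 ∈ ℝ gives T(−3) = 9 = T(3) with −3 ≠ 3.

-3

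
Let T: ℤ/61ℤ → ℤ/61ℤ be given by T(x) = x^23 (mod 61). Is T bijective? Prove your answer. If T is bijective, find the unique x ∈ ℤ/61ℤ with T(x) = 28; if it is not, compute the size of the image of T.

Since 61 is prime, the nonzero elements of ℤ/61ℤ form a cyclic group of order 60.
As gcd(23, 60) = 1, raising to the 23rd power is a bijection on this group: if s^23 ≡ t^23 then (st^{−1})^23 = 1, and the only element of order dividing gcd(23, 60) = 1 is 1, so s = t.
With T(0) = 0 this makes T injective on all of ℤ/61ℤ, hence bijective (finite equal-size domain and codomain). In particular T is bijective.
Since T is bijective, we find the preimage of 28. The inverse of x ↦ x^23 on (ℤ/61ℤ)^× is x ↦ x^47, because 23·47 = 1081 = 18·60 + 1 ≡ 1 (mod 60) and x^{60} = 1 for x ≠ 0 (Fermat). So T⁻¹(28) = 28^47 mod 61.
Repeated squaring mod 61: 28^1 ≡ 28, 28^2 ≡ 28² = 784 ≡ 52, 28^4 ≡ 52² = 2704 ≡ 20, 28^8 ≡ 20² = 400 ≡ 34, 28^16 ≡ 34² = 1156 ≡ 58, 28^32 ≡ 58² = 3364 ≡ 9. Since 47 = 32 + 8 + 4 + 2 + 1, 28^47 ≡ 9·34·20·52·28: 9·34 = 306 ≡ 1, then 1·20 = 20, then 20·52 = 1040 ≡ 3, then 3·28 = 84 ≡ 23. So 28^47 ≡ 23 (mod 61).
Hence T⁻¹(28) = 23.

23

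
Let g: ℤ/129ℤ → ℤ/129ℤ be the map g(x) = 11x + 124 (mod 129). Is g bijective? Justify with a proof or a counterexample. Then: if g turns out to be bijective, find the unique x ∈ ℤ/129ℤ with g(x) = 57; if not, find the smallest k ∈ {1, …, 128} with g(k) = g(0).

76

Recall: injectivity means: for all s, t in the domain, g(s) = g(t) implies s = t.
Suppose g(s) = g(t) in ℤ/129ℤ. Then 11s + 124 ≡ 11t + 124 (mod 129), therefore 11(s − t) ≡ 0 (mod 129).
Since gcd(11, 129) = 1, 11 is invertible modulo 129, so s − t ≡ 0 (mod 129), i.e. s = t.
We now compute 11⁻¹ mod 129 explicitly. Euclid's algorithm: 129 = 11·11 + 8, 11 = 1·8 + 3, 8 = 2·3 + 2, 3 = 1·2 + 1; back-substituting gives 1 = 47·11 − 4·129, so 11⁻¹ ≡ 47 (mod 129).
Then y ↦ 47(y − 124) is a two-sided inverse to g, so every y ∈ ℤ/129ℤ has a preimage.
Hence g is bijective.
Since g is bijective, we find g⁻¹(57): we need 11x ≡ 57 − 124 ≡ 62 (mod 129). Using 11⁻¹ = 47: x ≡ 47·62 = 2914 = 22·129 + 76, so x = 76.
Check: g(76) = 11·76 + 124 = 960 = 7·129 + 57 ≡ 57 (mod 129).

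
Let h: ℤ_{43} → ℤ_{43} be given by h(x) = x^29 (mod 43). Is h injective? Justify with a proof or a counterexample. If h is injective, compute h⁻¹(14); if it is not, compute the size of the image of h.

31

Since 43 is prime, the nonzero elements of ℤ_{43} form a cyclic group of order 42.
As gcd(29, 42) = 1, raising to the 29th power is a bijection on this group: if a^29 ≡ b^29 then (ab^{−1})^29 = 1, and the only element of order dividing gcd(29, 42) = 1 is 1, so a = b.
With h(0) = 0 this makes h injective on all of ℤ_{43}, hence bijective (finite equal-size domain and codomain). In particular h is injective.
Since h is injective, we find the preimage of 14. The inverse of x ↦ x^29 on (ℤ_{43})^× is x ↦ x^29, because 29·29 = 841 = 20·42 + 1 ≡ 1 (mod 42) and x^{42} = 1 for x ≠ 0 (Fermat). So h⁻¹(14) = 14^29 mod 43.
Repeated squaring mod 43: 14^1 ≡ 14, 14^2 ≡ 14² = 196 ≡ 24, 14^4 ≡ 24² = 576 ≡ 17, 14^8 ≡ 17² = 289 ≡ 31, 14^16 ≡ 31² = 961 ≡ 15. Since 29 = 16 + 8 + 4 + 1, 14^29 ≡ 15·31·17·14: 15·31 = 465 ≡ 35, then 35·17 = 595 ≡ 36, then 36·14 = 504 ≡ 31. So 14^29 ≡ 31 (mod 43).
Hence h⁻¹(14) = 31.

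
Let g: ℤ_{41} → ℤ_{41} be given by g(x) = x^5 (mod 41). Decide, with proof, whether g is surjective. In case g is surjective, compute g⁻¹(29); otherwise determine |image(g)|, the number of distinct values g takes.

9

g(3): Repeated squaring mod 41: 3^1 ≡ 3, 3^2 ≡ 3² = 9, 3^4 ≡ 9² = 81 ≡ 40. Since 5 = 4 + 1, 3^5 ≡ 40·3: 40·3 = 120 ≡ 38. So 3^5 ≡ 38 (mod 41).
g(7): Repeated squaring mod 41: 7^1 ≡ 7, 7^2 ≡ 7² = 49 ≡ 8, 7^4 ≡ 8² = 64 ≡ 23. Since 5 = 4 + 1, 7^5 ≡ 23·7: 23·7 = 161 ≡ 38. So 7^5 ≡ 38 (mod 41).
So g(3) = g(7) = 38 while 3 ≠ 7, therefore g is not injective.
A non-injective map from the 41-element set ℤ_{41} to itself takes at most 40 distinct values, so it cannot be surjective. So g is not surjective.
Since g is not surjective, we determine |image(g)|. Computing x^5 mod 41 for each x (by repeated squaring, reducing mod 41 at every step), the values g(0), g(1), …, g(40) are: 0, 1, 32, 38, 40, 9, 27, 38, 9, 9, 1, 3, 3, 38, 27, 14, 1, 27, 1, 27, 32, 9, 14, 40, 14, 40, 27, 14, 3, 38, 38, 40, 32, 32, 3, 14, 32, 1, 3, 9, 40.
The distinct values are {0, 1, 3, 9, 14, 27, 32, 38, 40}; there are 9 of them.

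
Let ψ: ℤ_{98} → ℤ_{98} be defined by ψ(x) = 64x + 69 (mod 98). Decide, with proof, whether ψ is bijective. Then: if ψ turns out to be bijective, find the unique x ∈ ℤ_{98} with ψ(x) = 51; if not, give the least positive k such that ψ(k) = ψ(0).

We have gcd(64, 98) = 2 > 1. Taking s = 0 and t = 49: ψ(0) = 69 and ψ(49) = 64·49 + 69 = 3205 ≡ 69 (mod 98).
So ψ(0) = ψ(49) while 0 ≠ 49, hence ψ is not injective, hence not bijective.
Since ψ is not bijective, we find the least positive k with ψ(k) = ψ(0): this means 64k ≡ 0 (mod 98), i.e. 98 ∣ 64k. Since gcd(64, 98) = 2, dividing through by 2 this holds exactly when 49 ∣ 32k, and as gcd(32, 49) = 1, exactly when 49 ∣ k.
The smallest positive such k is 49.

49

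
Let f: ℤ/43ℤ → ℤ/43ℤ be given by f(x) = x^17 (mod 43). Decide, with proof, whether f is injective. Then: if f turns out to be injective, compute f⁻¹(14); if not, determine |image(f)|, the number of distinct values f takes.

23

Since 43 is prime, the nonzero elements of ℤ/43ℤ form a cyclic group of order 42.
As gcd(17, 42) = 1, raising to the 17th power is a bijection on this group: if a^17 ≡ b^17 then (ab^{−1})^17 = 1, and the only element of order dividing gcd(17, 42) = 1 is 1, so a = b.
With f(0) = 0 this makes f injective on all of ℤ/43ℤ, hence bijective (finite equal-size domain and codomain). In particular f is injective.
Since f is injective, we find the preimage of 14. The inverse of x ↦ x^17 on (ℤ/43ℤ)^× is x ↦ x^5, because 17·5 = 85 = 2·42 + 1 ≡ 1 (mod 42) and x^{42} = 1 for x ≠ 0 (Fermat). So f⁻¹(14) = 14^5 mod 43.
Repeated squaring mod 43: 14^1 ≡ 14, 14^2 ≡ 14² = 196 ≡ 24, 14^4 ≡ 24² = 576 ≡ 17. Since 5 = 4 + 1, 14^5 ≡ 17·14: 17·14 = 238 ≡ 23. So 14^5 ≡ 23 (mod 43).
Hence f⁻¹(14) = 23.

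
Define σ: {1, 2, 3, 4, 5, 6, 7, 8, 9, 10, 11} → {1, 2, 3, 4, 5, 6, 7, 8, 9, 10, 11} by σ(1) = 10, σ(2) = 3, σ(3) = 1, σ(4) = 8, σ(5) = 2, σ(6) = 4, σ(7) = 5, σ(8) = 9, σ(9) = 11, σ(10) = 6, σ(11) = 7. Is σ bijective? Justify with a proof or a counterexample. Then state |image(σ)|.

11

The values 10, 3, 1, 8, 2, 4, 5, 9, 11, 6, 7 are a permutation of {1, 2, 3, 4, 5, 6, 7, 8, 9, 10, 11}: each element appears exactly once.
So σ is injective and surjective, hence bijective.
The image of σ is {1, 2, 3, 4, 5, 6, 7, 8, 9, 10, 11}, which has 11 elements.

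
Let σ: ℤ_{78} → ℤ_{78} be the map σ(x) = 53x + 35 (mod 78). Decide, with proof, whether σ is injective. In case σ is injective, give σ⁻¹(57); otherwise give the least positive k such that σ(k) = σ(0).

Recall: σ is injective when σ(u) = σ(v) forces u = v.
If σ(u) = σ(v), then 53u ≡ 53v (mod 78). Because gcd(53, 78) = 1, we may cancel 53 to get u ≡ v (mod 78).
Thus σ is injective.
We now compute 53⁻¹ mod 78 explicitly. Euclid's algorithm: 78 = 1·53 + 25, 53 = 2·25 + 3, 25 = 8·3 + 1; back-substituting gives 1 = 53·53 − 36·78, so 53⁻¹ ≡ 53 (mod 78).
Since σ is injective, we find σ⁻¹(57): we need 53x ≡ 57 − 35 ≡ 22 (mod 78). Using 53⁻¹ = 53: x ≡ 53·22 = 1166 = 14·78 + 74, so x = 74.
Check: σ(74) = 53·74 + 35 = 3957 = 50·78 + 57 ≡ 57 (mod 78).

74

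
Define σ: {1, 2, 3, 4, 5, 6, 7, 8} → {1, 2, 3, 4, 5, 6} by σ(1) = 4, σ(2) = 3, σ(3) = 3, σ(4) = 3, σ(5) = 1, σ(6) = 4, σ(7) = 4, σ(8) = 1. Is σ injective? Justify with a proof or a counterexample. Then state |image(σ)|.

σ(2) = 3 = σ(3) with 2 ≠ 3, so σ is not injective.
The image of σ is {1, 3, 4}, which has 3 elements.

3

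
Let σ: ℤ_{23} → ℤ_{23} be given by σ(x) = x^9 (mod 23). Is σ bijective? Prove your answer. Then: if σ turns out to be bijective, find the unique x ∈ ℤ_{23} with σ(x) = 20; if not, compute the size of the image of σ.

Since 23 is prime, the nonzero elements of ℤ_{23} form a cyclic group of order 22.
As gcd(9, 22) = 1, raising to the 9th power is a bijection on this group: if a^9 ≡ b^9 then (ab^{−1})^9 = 1, and the only element of order dividing gcd(9, 22) = 1 is 1, so a = b.
With σ(0) = 0 this makes σ injective on all of ℤ_{23}, hence bijective (finite equal-size domain and codomain). In particular σ is bijective.
Since σ is bijective, we find the preimage of 20. The inverse of x ↦ x^9 on (ℤ_{23})^× is x ↦ x^5, because 9·5 = 45 = 2·22 + 1 ≡ 1 (mod 22) and x^{22} = 1 for x ≠ 0 (Fermat). So σ⁻¹(20) = 20^5 mod 23.
Repeated squaring mod 23: 20^1 ≡ 20, 20^2 ≡ 20² = 400 ≡ 9, 20^4 ≡ 9² = 81 ≡ 12. Since 5 = 4 + 1, 20^5 ≡ 12·20: 12·20 = 240 ≡ 10. So 20^5 ≡ 10 (mod 23).
Hence σ⁻¹(20) = 10.

10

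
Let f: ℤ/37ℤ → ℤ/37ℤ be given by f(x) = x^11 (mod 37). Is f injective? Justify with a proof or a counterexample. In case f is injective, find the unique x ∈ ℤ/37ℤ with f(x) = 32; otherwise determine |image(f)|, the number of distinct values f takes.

17

Since 37 is prime, the nonzero elements of ℤ/37ℤ form a cyclic group of order 36.
As gcd(11, 36) = 1, raising to the 11th power is a bijection on this group: if a^11 ≡ b^11 then (ab^{−1})^11 = 1, and the only element of order dividing gcd(11, 36) = 1 is 1, so a = b.
With f(0) = 0 this makes f injective on all of ℤ/37ℤ, hence bijective (finite equal-size domain and codomain). In particular f is injective.
Since f is injective, we find the preimage of 32. The inverse of x ↦ x^11 on (ℤ/37ℤ)^× is x ↦ x^23, because 11·23 = 253 = 7·36 + 1 ≡ 1 (mod 36) and x^{36} = 1 for x ≠ 0 (Fermat). So f⁻¹(32) = 32^23 mod 37.
Repeated squaring mod 37: 32^1 ≡ 32, 32^2 ≡ 32² = 1024 ≡ 25, 32^4 ≡ 25² = 625 ≡ 33, 32^8 ≡ 33² = 1089 ≡ 16, 32^16 ≡ 16² = 256 ≡ 34. Since 23 = 16 + 4 + 2 + 1, 32^23 ≡ 34·33·25·32: 34·33 = 1122 ≡ 12, then 12·25 = 300 ≡ 4, then 4·32 = 128 ≡ 17. So 32^23 ≡ 17 (mod 37).
Hence f⁻¹(32) = 17.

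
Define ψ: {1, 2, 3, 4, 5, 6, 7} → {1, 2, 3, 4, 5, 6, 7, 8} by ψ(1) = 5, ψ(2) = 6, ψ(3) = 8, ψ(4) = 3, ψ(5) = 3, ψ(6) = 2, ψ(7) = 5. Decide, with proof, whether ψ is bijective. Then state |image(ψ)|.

5

ψ(4) = 3 = ψ(5) with 4 ≠ 5, so ψ is not injective, hence not bijective.
The image of ψ is {2, 3, 5, 6, 8}, which has 5 elements.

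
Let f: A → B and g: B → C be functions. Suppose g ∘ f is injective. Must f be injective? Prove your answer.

Suppose f(s) = f(t). Applying g: (g ∘ f)(s) = (g ∘ f)(t). Since g ∘ f is injective, s = t. Therefore f is injective.

injective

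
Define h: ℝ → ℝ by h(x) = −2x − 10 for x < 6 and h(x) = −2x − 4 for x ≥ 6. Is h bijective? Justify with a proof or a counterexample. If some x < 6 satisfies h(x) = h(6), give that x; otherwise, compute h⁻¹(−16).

Both pieces are strictly decreasing (slopes −2 and −2), so each is injective on its own interval.
The left piece maps (−∞, 6) onto (−22, ∞); the right piece maps [6, ∞) onto (−∞, −16].
These images overlap. In particular h(6) = −16 (right piece), and solving −2x − 10 = −16 on the left piece gives x = 3 < 6.
So h(3) = h(6) with 3 ≠ 6, and h is not injective, hence not bijective. This x = 3 is the requested value below 6.

3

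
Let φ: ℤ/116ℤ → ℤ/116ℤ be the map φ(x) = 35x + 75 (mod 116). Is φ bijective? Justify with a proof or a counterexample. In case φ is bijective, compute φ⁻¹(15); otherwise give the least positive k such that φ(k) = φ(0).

Suppose φ(a) = φ(b) in ℤ/116ℤ. Then 35a + 75 ≡ 35b + 75 (mod 116), therefore 35(a − b) ≡ 0 (mod 116).
Since gcd(35, 116) = 1, 35 is invertible modulo 116, so a − b ≡ 0 (mod 116), i.e. a = b.
We now compute 35⁻¹ mod 116 explicitly. Euclid's algorithm: 116 = 3·35 + 11, 35 = 3·11 + 2, 11 = 5·2 + 1; back-substituting gives 1 = 63·35 − 19·116, so 35⁻¹ ≡ 63 (mod 116).
Then y ↦ 63(y − 75) is a two-sided inverse to φ, so every y ∈ ℤ/116ℤ has a preimage.
Therefore φ is bijective.
Since φ is bijective, we compute φ⁻¹(15): solve 35x + 75 ≡ 15 (mod 116), i.e. 35x ≡ 56 (mod 116).
Multiplying by 35⁻¹ = 63 gives x ≡ 63·56 = 3528 = 30·116 + 48 ≡ 48 (mod 116).
Check: φ(48) = 35·48 + 75 = 1755 = 15·116 + 15 ≡ 15 (mod 116).

48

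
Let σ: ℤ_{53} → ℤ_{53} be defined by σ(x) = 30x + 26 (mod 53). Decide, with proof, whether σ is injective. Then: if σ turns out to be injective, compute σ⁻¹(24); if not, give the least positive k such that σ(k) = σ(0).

By definition, injectivity means: for all s, t in the domain, σ(s) = σ(t) implies s = t.
Suppose σ(s) = σ(t) in ℤ_{53}. Then 30s + 26 ≡ 30t + 26 (mod 53), hence 30(s − t) ≡ 0 (mod 53).
Since gcd(30, 53) = 1, 30 is invertible modulo 53, thus s − t ≡ 0 (mod 53), i.e. s = t.
Therefore σ is injective.
We now compute 30⁻¹ mod 53 explicitly. Euclid's algorithm: 53 = 1·30 + 23, 30 = 1·23 + 7, 23 = 3·7 + 2, 7 = 3·2 + 1; back-substituting gives 1 = 23·30 − 13·53, so 30⁻¹ ≡ 23 (mod 53).
Since σ is injective, we find σ⁻¹(24): we need 30x ≡ 24 − 26 ≡ 51 (mod 53). Using 30⁻¹ = 23: x ≡ 23·51 = 1173 = 22·53 + 7, so x = 7.
Check: σ(7) = 30·7 + 26 = 236 = 4·53 + 24 ≡ 24 (mod 53).

7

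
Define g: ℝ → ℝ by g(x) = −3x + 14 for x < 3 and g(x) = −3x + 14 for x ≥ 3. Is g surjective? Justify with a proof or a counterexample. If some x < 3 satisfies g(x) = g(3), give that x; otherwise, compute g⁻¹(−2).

Both pieces are strictly decreasing (slopes −3 and −3), so each is injective on its own interval.
The left piece maps (−∞, 3) onto (5, ∞); the right piece maps [3, ∞) onto (−∞, 5].
These images together cover ℝ, so g is surjective.
Because the two images are disjoint, no x < 3 has g(x) = g(3), so we compute g⁻¹(−2): −2 lies in (−∞, 5], so solve −3x + 14 = −2: x = (−2 − 14)/(−3) = 16/3.

16/3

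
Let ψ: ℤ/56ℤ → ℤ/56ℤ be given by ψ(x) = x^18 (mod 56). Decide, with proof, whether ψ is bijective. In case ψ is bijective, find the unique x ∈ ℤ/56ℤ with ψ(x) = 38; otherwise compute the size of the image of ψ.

4

ψ(1) = 1^18 = 1.
ψ(3): Repeated squaring mod 56: 3^1 ≡ 3, 3^2 ≡ 3² = 9, 3^4 ≡ 9² = 81 ≡ 25, 3^8 ≡ 25² = 625 ≡ 9, 3^16 ≡ 9² = 81 ≡ 25. Since 18 = 16 + 2, 3^18 ≡ 25·9: 25·9 = 225 ≡ 1. So 3^18 ≡ 1 (mod 56).
So ψ(1) = ψ(3) = 1 while 1 ≠ 3, thus ψ is not injective, hence not bijective.
Since ψ is not bijective, we determine |image(ψ)|. Computing x^18 mod 56 for each x (by repeated squaring, reducing mod 56 at every step), the values ψ(0), ψ(1), …, ψ(55) are: 0, 1, 8, 1, 8, 1, 8, 49, 8, 1, 8, 1, 8, 1, 0, 1, 8, 1, 8, 1, 8, 49, 8, 1, 8, 1, 8, 1, 0, 1, 8, 1, 8, 1, 8, 49, 8, 1, 8, 1, 8, 1, 0, 1, 8, 1, 8, 1, 8, 49, 8, 1, 8, 1, 8, 1.
The distinct values are {0, 1, 8, 49}; there are 4 of them.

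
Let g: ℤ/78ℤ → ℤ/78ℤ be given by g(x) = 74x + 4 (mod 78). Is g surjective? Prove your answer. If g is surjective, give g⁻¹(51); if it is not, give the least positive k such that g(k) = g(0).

Recall that surjectivity means every element of the codomain has a preimage under g.
Since gcd(74, 78) = 2, we have 74x ≡ 0 (mod 2) for all x, so g(x) ≡ 0 (mod 2).
But 1 ≢ 0 (mod 2), so 1 ∈ ℤ/78ℤ has no preimage. Therefore g is not surjective.
Since g is not surjective, we find the least positive k with g(k) = g(0): this means 74k ≡ 0 (mod 78), i.e. 78 ∣ 74k. Since gcd(74, 78) = 2, dividing through by 2 this holds exactly when 39 ∣ 37k, and as gcd(37, 39) = 1, exactly when 39 ∣ k.
The smallest positive such k is 39.

39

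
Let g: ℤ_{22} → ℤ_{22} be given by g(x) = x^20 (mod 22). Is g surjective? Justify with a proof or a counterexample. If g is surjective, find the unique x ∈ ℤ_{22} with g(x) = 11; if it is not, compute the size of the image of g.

4

g(1) = 1^20 = 1.
g(3): Repeated squaring mod 22: 3^1 ≡ 3, 3^2 ≡ 3² = 9, 3^4 ≡ 9² = 81 ≡ 15, 3^8 ≡ 15² = 225 ≡ 5, 3^16 ≡ 5² = 25 ≡ 3. Since 20 = 16 + 4, 3^20 ≡ 3·15: 3·15 = 45 ≡ 1. So 3^20 ≡ 1 (mod 22).
So g(1) = g(3) = 1 while 1 ≠ 3, thus g is not injective.
A non-injective map from the 22-element set ℤ_{22} to itself takes at most 21 distinct values, so it cannot be surjective. Hence g is not surjective.
Since g is not surjective, we determine |image(g)|. Computing x^20 mod 22 for each x (by repeated squaring, reducing mod 22 at every step), the values g(0), g(1), …, g(21) are: 0, 1, 12, 1, 12, 1, 12, 1, 12, 1, 12, 11, 12, 1, 12, 1, 12, 1, 12, 1, 12, 1.
The distinct values are {0, 1, 11, 12}; there are 4 of them.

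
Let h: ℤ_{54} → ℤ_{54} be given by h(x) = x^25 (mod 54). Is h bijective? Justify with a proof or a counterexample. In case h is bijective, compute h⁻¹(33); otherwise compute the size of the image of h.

h(0) = 0^25 = 0.
h(6): Repeated squaring mod 54: 6^1 ≡ 6, 6^2 ≡ 6² = 36, 6^4 ≡ 36² = 1296 ≡ 0, 6^8 ≡ 0² = 0, 6^16 ≡ 0² = 0. Since 25 = 16 + 8 + 1, 6^25 ≡ 0·0·6: 0·0 = 0, then 0·6 = 0. So 6^25 ≡ 0 (mod 54).
So h(0) = h(6) = 0 while 0 ≠ 6, therefore h is not injective, hence not bijective.
Since h is not bijective, we determine |image(h)|. Computing x^25 mod 54 for each x (by repeated squaring, reducing mod 54 at every step), the values h(0), h(1), …, h(53) are: 0, 1, 20, 27, 22, 41, 0, 43, 8, 27, 10, 29, 0, 31, 50, 27, 52, 17, 0, 19, 38, 27, 40, 5, 0, 7, 26, 27, 28, 47, 0, 49, 14, 27, 16, 35, 0, 37, 2, 27, 4, 23, 0, 25, 44, 27, 46, 11, 0, 13, 32, 27, 34, 53.
The distinct values are {0, 1, 2, 4, 5, 7, 8, 10, 11, 13, 14, 16, 17, 19, 20, 22, 23, 25, 26, 27, 28, 29, 31, 32, 34, 35, 37, 38, 40, 41, 43, 44, 46, 47, 49, 50, 52, 53}; there are 38 of them.

38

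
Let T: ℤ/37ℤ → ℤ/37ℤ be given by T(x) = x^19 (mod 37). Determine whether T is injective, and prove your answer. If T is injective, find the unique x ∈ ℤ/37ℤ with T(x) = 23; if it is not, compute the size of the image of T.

Since 37 is prime, the nonzero elements of ℤ/37ℤ form a cyclic group of order 36.
As gcd(19, 36) = 1, raising to the 19th power is a bijection on this group: if x_1^19 ≡ x_2^19 then (x_1x_2^{−1})^19 = 1, and the only element of order dividing gcd(19, 36) = 1 is 1, so x_1 = x_2.
With T(0) = 0 this makes T injective on all of ℤ/37ℤ, hence bijective (finite equal-size domain and codomain). In particular T is injective.
Since T is injective, we find the preimage of 23. The inverse of x ↦ x^19 on (ℤ/37ℤ)^× is x ↦ x^19, because 19·19 = 361 = 10·36 + 1 ≡ 1 (mod 36) and x^{36} = 1 for x ≠ 0 (Fermat). So T⁻¹(23) = 23^19 mod 37.
Repeated squaring mod 37: 23^1 ≡ 23, 23^2 ≡ 23² = 529 ≡ 11, 23^4 ≡ 11² = 121 ≡ 10, 23^8 ≡ 10² = 100 ≡ 26, 23^16 ≡ 26² = 676 ≡ 10. Since 19 = 16 + 2 + 1, 23^19 ≡ 10·11·23: 10·11 = 110 ≡ 36, then 36·23 = 828 ≡ 14. So 23^19 ≡ 14 (mod 37).
Hence T⁻¹(23) = 14.

14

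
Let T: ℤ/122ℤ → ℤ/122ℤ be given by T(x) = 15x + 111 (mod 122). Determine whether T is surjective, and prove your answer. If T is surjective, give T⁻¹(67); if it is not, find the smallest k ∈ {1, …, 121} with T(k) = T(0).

54

Since gcd(15, 122) = 1, 15 is invertible modulo 122. Euclid's algorithm: 122 = 8·15 + 2, 15 = 7·2 + 1; back-substituting gives 1 = 57·15 − 7·122, so 15⁻¹ ≡ 57 (mod 122).
For any y ∈ ℤ/122ℤ, x = 57(y − 111) mod 122 satisfies T(x) = 15·57(y − 111) + 111 ≡ y (since 15·57 ≡ 1 mod 122). So every y has a preimage.
Thus T is surjective.
Since T is surjective, we compute T⁻¹(67): solve 15x + 111 ≡ 67 (mod 122), i.e. 15x ≡ 78 (mod 122).
Multiplying by 15⁻¹ = 57 gives x ≡ 57·78 = 4446 = 36·122 + 54 ≡ 54 (mod 122).
Check: T(54) = 15·54 + 111 = 921 = 7·122 + 67 ≡ 67 (mod 122).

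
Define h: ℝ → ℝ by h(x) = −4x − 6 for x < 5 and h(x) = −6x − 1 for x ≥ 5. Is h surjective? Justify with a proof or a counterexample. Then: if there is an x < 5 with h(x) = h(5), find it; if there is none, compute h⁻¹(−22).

Both pieces are strictly decreasing (slopes −4 and −6), so each is injective on its own interval.
The left piece maps (−∞, 5) onto (−26, ∞); the right piece maps [5, ∞) onto (−∞, −31].
The union (−26, ∞) ∪ (−∞, −31] omits the interval between −26 and −31; in particular −26 has no preimage. So h is not surjective.
Because the two images are disjoint, no x < 5 has h(x) = h(5), so we compute h⁻¹(−22): −22 lies in (−26, ∞), so solve −4x − 6 = −22: x = (−22 + 6)/(−4) = 4.

4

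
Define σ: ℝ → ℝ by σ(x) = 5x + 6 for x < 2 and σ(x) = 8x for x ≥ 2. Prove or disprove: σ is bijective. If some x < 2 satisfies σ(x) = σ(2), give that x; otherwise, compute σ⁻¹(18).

9/4

Both pieces are strictly increasing (slopes 5 and 8), so each is injective on its own interval.
The left piece maps (−∞, 2) onto (−∞, 16); the right piece maps [2, ∞) onto [16, ∞).
Since 16 = 16, the images partition ℝ: σ is injective and surjective, hence bijective.
Because the two images are disjoint, no x < 2 has σ(x) = σ(2), so we compute σ⁻¹(18): 18 lies in [16, ∞), so solve 8x = 18: x = (18 − 0)/8 = 9/4.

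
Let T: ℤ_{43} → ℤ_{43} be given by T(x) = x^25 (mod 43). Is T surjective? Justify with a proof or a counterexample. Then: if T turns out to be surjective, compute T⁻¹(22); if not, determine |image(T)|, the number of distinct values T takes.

Since 43 is prime, the nonzero elements of ℤ_{43} form a cyclic group of order 42.
As gcd(25, 42) = 1, raising to the 25th power is a bijection on this group: if u^25 ≡ v^25 then (uv^{−1})^25 = 1, and the only element of order dividing gcd(25, 42) = 1 is 1, so u = v.
With T(0) = 0 this makes T injective on all of ℤ_{43}, hence bijective (finite equal-size domain and codomain). In particular T is surjective.
Since T is surjective, we find the preimage of 22. The inverse of x ↦ x^25 on (ℤ_{43})^× is x ↦ x^37, because 25·37 = 925 = 22·42 + 1 ≡ 1 (mod 42) and x^{42} = 1 for x ≠ 0 (Fermat). So T⁻¹(22) = 22^37 mod 43.
Repeated squaring mod 43: 22^1 ≡ 22, 22^2 ≡ 22² = 484 ≡ 11, 22^4 ≡ 11² = 121 ≡ 35, 22^8 ≡ 35² = 1225 ≡ 21, 22^16 ≡ 21² = 441 ≡ 11, 22^32 ≡ 11² = 121 ≡ 35. Since 37 = 32 + 4 + 1, 22^37 ≡ 35·35·22: 35·35 = 1225 ≡ 21, then 21·22 = 462 ≡ 32. So 22^37 ≡ 32 (mod 43).
Hence T⁻¹(22) = 32.

32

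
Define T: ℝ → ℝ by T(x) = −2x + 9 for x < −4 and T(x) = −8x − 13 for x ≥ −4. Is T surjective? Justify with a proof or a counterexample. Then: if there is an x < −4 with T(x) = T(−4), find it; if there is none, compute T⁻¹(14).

Both pieces are strictly decreasing (slopes −2 and −8), so each is injective on its own interval.
The left piece maps (−∞, −4) onto (17, ∞); the right piece maps [−4, ∞) onto (−∞, 19].
The union (17, ∞) ∪ (−∞, 19] covers ℝ, so T is surjective.
For the follow-up: the images overlap, so an x < −4 with T(x) = T(−4) exists. T(−4) = 19; solving −2x + 9 = 19 for x < −4 gives x = (19 − 9)/(−2) = −5.

-5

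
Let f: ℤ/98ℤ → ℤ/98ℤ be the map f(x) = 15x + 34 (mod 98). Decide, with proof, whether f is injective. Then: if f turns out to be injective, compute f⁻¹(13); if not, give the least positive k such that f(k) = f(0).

By definition, injectivity means: for all a, b in the domain, f(a) = f(b) implies a = b.
Suppose f(a) = f(b) in ℤ/98ℤ. Then 15a + 34 ≡ 15b + 34 (mod 98), so 15(a − b) ≡ 0 (mod 98).
Since gcd(15, 98) = 1, 15 is invertible modulo 98, so a − b ≡ 0 (mod 98), i.e. a = b.
Thus f is injective.
We now compute 15⁻¹ mod 98 explicitly. Euclid's algorithm: 98 = 6·15 + 8, 15 = 1·8 + 7, 8 = 1·7 + 1; back-substituting gives 1 = 85·15 − 13·98, so 15⁻¹ ≡ 85 (mod 98).
Since f is injective, we compute f⁻¹(13): solve 15x + 34 ≡ 13 (mod 98), i.e. 15x ≡ 77 (mod 98).
Multiplying by 15⁻¹ = 85 gives x ≡ 85·77 = 6545 = 66·98 + 77 ≡ 77 (mod 98).
Check: f(77) = 15·77 + 34 = 1189 = 12·98 + 13 ≡ 13 (mod 98).

77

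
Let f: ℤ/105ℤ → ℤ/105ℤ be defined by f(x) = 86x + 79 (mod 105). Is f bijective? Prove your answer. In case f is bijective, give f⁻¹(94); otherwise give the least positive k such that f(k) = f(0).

Recall that f is injective if f(a) = f(b) implies a = b.
Suppose f(a) = f(b) in ℤ/105ℤ. Then 86a + 79 ≡ 86b + 79 (mod 105), therefore 86(a − b) ≡ 0 (mod 105).
Since gcd(86, 105) = 1, 86 is invertible modulo 105, therefore a − b ≡ 0 (mod 105), i.e. a = b.
We now compute 86⁻¹ mod 105 explicitly. Euclid's algorithm: 105 = 1·86 + 19, 86 = 4·19 + 10, 19 = 1·10 + 9, 10 = 1·9 + 1; back-substituting gives 1 = 11·86 − 9·105, so 86⁻¹ ≡ 11 (mod 105).
For any y ∈ ℤ/105ℤ, x = 11(y − 79) mod 105 satisfies f(x) = 86·11(y − 79) + 79 ≡ y (since 86·11 ≡ 1 mod 105). So every y has a preimage.
Hence f is bijective.
Since f is bijective, we find f⁻¹(94): we need 86x ≡ 94 − 79 ≡ 15 (mod 105). Using 86⁻¹ = 11: x ≡ 11·15 = 165 = 1·105 + 60, so x = 60.
Check: f(60) = 86·60 + 79 = 5239 = 49·105 + 94 ≡ 94 (mod 105).

60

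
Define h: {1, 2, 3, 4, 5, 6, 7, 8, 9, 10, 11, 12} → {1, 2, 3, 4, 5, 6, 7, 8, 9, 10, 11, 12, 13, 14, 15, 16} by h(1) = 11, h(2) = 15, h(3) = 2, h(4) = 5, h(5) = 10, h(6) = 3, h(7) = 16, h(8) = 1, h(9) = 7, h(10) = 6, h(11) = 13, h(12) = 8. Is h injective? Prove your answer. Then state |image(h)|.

12

The values h(1), …, h(12) are 11, 15, 2, 5, 10, 3, 16, 1, 7, 6, 13, 8 — all distinct.
So h(s) = h(t) only when s = t, and h is injective.
The image of h is {1, 2, 3, 5, 6, 7, 8, 10, 11, 13, 15, 16}, which has 12 elements.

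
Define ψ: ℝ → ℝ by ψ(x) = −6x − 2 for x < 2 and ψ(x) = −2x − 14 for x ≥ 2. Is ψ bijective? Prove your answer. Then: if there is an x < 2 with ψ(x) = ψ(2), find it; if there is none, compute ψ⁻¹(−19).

5/2

Both pieces are strictly decreasing (slopes −6 and −2), so each is injective on its own interval.
The left piece maps (−∞, 2) onto (−14, ∞); the right piece maps [2, ∞) onto (−∞, −18].
The images leave a gap (−14 has no preimage), so ψ is not surjective, hence not bijective.
Because the two images are disjoint, no x < 2 has ψ(x) = ψ(2), so we compute ψ⁻¹(−19): −19 lies in (−∞, −18], so solve −2x − 14 = −19: x = (−19 + 14)/(−2) = 5/2.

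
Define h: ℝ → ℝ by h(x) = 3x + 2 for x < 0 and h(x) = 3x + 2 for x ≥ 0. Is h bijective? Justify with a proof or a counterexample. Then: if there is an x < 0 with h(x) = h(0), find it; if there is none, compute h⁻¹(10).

8/3

Both pieces are strictly increasing (slopes 3 and 3), so each is injective on its own interval.
The left piece maps (−∞, 0) onto (−∞, 2); the right piece maps [0, ∞) onto [2, ∞).
Since 2 = 2, the images partition ℝ: h is injective and surjective, hence bijective.
Because the two images are disjoint, no x < 0 has h(x) = h(0), so we compute h⁻¹(10): 10 lies in [2, ∞), so solve 3x + 2 = 10: x = (10 − 2)/3 = 8/3.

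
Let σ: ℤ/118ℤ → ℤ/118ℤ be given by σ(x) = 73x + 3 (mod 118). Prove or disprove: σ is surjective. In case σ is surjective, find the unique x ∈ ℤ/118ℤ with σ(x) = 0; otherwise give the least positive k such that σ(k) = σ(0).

Since gcd(73, 118) = 1, 73 is invertible modulo 118. Euclid's algorithm: 118 = 1·73 + 45, 73 = 1·45 + 28, 45 = 1·28 + 17, 28 = 1·17 + 11, 17 = 1·11 + 6, 11 = 1·6 + 5, 6 = 1·5 + 1; back-substituting gives 1 = 97·73 − 60·118, so 73⁻¹ ≡ 97 (mod 118).
For any y ∈ ℤ/118ℤ, x = 97(y − 3) mod 118 satisfies σ(x) = 73·97(y − 3) + 3 ≡ y (since 73·97 ≡ 1 mod 118). So every y has a preimage.
Thus σ is surjective.
Since σ is surjective, we find σ⁻¹(0): we need 73x ≡ 0 − 3 ≡ 115 (mod 118). Using 73⁻¹ = 97: x ≡ 97·115 = 11155 = 94·118 + 63, so x = 63.
Check: σ(63) = 73·63 + 3 = 4602 = 39·118 + 0 ≡ 0 (mod 118).

63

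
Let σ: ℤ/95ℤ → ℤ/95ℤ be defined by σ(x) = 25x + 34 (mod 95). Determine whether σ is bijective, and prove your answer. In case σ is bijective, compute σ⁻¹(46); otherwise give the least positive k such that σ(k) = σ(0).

19

We have gcd(25, 95) = 5 > 1. Taking a = 0 and b = 19: σ(0) = 34 and σ(19) = 25·19 + 34 = 509 ≡ 34 (mod 95).
So σ(0) = σ(19) while 0 ≠ 19, therefore σ is not injective, hence not bijective.
Since σ is not bijective, we find the least positive k with σ(k) = σ(0): this means 25k ≡ 0 (mod 95), i.e. 95 ∣ 25k. Since gcd(25, 95) = 5, dividing through by 5 this holds exactly when 19 ∣ 5k, and as gcd(5, 19) = 1, exactly when 19 ∣ k.
The smallest positive such k is 19.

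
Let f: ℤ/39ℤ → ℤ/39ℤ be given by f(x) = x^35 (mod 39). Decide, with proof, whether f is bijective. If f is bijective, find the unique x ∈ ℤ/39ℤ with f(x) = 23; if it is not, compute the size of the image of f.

17

Computing x^35 mod 39 for each x (by repeated squaring, reducing mod 39 at every step), the values f(0), f(1), …, f(38) are: 0, 1, 20, 9, 10, 8, 24, 28, 5, 3, 4, 32, 12, 13, 14, 33, 22, 23, 21, 37, 2, 18, 16, 17, 6, 25, 26, 27, 7, 35, 36, 34, 11, 15, 31, 29, 30, 19, 38.
Every element of ℤ/39ℤ appears exactly once in this list, so f is a bijection, and in particular bijective.
Since f is bijective, we read off the preimage of 23 from the same table: f(17) = 23, so f⁻¹(23) = 17.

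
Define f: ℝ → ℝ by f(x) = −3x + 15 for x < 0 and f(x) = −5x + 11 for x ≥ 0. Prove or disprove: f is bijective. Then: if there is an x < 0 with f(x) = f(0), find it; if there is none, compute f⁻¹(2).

Both pieces are strictly decreasing (slopes −3 and −5), so each is injective on its own interval.
The left piece maps (−∞, 0) onto (15, ∞); the right piece maps [0, ∞) onto (−∞, 11].
The images leave a gap (15 has no preimage), so f is not surjective, hence not bijective.
Because the two images are disjoint, no x < 0 has f(x) = f(0), so we compute f⁻¹(2): 2 lies in (−∞, 11], so solve −5x + 11 = 2: x = (2 − 11)/(−5) = 9/5.

9/5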